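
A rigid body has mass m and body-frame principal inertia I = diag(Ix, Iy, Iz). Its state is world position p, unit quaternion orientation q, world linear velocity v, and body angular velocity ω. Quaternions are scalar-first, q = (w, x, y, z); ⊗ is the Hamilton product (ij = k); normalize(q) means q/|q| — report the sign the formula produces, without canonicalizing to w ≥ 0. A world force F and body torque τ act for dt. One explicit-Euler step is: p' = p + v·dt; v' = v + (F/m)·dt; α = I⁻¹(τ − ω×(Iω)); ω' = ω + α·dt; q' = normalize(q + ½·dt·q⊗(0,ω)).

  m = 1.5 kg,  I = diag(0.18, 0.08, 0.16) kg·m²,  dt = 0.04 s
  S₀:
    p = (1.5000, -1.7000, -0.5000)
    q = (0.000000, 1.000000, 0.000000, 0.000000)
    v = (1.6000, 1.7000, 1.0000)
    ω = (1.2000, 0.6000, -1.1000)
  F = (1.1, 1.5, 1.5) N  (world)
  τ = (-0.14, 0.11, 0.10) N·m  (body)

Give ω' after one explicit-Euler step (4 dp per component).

ω' = (1.1806, 0.6682, -1.0570)

precession coupling ω×(Iω) = (-0.0528, -0.0264, -0.0720)
α = I⁻¹(τ − ω×Iω) = (-0.4844, 1.7050, 1.0750)
new body rate ω' = (1.1806, 0.6682, -1.0570)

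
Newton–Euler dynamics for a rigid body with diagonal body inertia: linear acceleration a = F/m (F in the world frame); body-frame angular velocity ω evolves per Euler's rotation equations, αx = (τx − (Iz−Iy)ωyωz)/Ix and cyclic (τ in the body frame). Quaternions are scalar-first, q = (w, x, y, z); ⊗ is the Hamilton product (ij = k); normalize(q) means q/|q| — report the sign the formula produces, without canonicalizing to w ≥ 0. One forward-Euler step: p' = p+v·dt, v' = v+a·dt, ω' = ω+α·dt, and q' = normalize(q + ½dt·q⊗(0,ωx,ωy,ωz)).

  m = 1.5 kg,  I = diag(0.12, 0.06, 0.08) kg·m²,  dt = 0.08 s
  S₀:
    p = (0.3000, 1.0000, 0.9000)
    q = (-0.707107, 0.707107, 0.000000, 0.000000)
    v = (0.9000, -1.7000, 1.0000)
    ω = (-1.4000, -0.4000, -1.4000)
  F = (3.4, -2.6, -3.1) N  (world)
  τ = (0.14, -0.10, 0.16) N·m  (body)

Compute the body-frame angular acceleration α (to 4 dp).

α = (1.0733, -2.9733, 2.4200)

ω×(Iω) gyroscopic = (0.0112, 0.0784, -0.0336)
(τ − ω×Iω)/I = (1.0733, -2.9733, 2.4200)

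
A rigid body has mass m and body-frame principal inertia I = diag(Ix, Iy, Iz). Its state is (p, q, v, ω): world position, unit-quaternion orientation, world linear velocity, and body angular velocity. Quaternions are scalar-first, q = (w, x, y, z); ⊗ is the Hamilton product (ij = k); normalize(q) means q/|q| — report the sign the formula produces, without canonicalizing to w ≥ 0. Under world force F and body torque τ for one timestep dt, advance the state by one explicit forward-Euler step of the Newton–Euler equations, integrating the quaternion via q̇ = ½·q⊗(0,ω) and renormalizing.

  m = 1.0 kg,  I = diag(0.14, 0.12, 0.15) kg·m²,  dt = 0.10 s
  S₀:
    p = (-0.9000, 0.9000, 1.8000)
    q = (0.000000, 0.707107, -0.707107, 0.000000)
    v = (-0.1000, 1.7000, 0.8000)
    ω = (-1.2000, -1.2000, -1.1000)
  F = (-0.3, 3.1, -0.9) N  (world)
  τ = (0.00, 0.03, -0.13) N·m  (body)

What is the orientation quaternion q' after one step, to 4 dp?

q' = (0.0000, 0.7422, -0.6648, -0.0844)

2q̇ = q⊗(0,ω) = (0.0000000, 0.7778177, 0.7778177, -1.6970568)
q + ½dt·q⊗(0,ω), renormalized = (0.0000, 0.7422, -0.6648, -0.0844)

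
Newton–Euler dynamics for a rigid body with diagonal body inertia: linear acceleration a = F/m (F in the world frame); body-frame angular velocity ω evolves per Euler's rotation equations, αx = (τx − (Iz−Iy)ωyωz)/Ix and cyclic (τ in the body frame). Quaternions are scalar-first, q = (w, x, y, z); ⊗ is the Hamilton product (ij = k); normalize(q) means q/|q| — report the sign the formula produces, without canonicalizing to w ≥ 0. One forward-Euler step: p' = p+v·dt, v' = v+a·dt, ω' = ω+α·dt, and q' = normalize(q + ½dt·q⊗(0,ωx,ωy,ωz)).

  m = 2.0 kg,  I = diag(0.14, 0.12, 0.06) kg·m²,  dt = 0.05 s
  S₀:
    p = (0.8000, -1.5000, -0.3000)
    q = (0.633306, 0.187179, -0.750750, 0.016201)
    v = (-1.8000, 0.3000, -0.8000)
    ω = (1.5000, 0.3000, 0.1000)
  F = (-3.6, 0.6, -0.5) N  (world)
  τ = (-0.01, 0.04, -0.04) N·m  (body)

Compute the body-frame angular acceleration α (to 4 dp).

gyro term ω×Iω = (-0.0018, 0.0120, -0.0090)
α = I⁻¹(τ − ω×Iω) = (-0.0586, 0.2333, -0.5167)

α = (-0.0586, 0.2333, -0.5167)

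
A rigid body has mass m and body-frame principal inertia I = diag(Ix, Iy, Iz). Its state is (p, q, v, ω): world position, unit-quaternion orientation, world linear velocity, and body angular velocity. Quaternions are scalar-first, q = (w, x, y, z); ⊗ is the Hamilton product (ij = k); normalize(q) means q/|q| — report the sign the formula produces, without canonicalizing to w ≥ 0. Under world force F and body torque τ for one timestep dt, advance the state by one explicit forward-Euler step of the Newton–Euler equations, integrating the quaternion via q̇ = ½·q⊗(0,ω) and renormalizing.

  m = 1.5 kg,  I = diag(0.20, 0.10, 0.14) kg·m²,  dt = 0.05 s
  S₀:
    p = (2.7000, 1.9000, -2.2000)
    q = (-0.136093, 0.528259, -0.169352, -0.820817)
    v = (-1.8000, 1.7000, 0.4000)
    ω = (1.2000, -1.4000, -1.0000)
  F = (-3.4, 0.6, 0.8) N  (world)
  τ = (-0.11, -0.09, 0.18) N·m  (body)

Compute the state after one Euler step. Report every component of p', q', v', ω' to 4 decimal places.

p' = (2.6100, 1.9850, -2.1800)
q' = (-0.1781, 0.4990, -0.1758, -0.8297)
v' = (-1.9133, 1.7200, 0.4267)
ω' = (1.1585, -1.4090, -0.9957)

p' = p + v·dt = (2.6100, 1.9850, -2.1800)
v + (F/m)dt = (-1.9133, 1.7200, 0.4267)
α = I⁻¹(τ − ω×Iω) = (-0.8300, -0.1800, 0.0857)
ω' = ω + α·dt = (1.1585, -1.4090, -0.9957)
Hamilton product q⊗(0,ω) = (-1.6918206, -1.1431034, -0.2661912, -0.4002472)
updated quaternion q' = (-0.1781, 0.4990, -0.1758, -0.8297)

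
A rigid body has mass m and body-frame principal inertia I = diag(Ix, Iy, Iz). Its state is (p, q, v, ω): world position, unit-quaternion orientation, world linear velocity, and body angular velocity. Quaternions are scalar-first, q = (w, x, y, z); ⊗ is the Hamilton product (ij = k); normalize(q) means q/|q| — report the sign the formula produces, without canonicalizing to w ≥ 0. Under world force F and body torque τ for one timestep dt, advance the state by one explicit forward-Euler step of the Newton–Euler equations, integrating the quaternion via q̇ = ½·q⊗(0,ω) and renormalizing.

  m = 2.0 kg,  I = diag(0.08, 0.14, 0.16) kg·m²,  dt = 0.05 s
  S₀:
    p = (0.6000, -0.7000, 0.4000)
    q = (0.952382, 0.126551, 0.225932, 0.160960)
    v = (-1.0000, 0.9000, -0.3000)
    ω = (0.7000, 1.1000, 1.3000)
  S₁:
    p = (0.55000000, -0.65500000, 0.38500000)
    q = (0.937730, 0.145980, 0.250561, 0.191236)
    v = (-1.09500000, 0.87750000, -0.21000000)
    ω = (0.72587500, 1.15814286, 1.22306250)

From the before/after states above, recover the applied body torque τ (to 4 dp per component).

τ = (0.0700, 0.0900, -0.2000)

Δω = ω₁−ω₀ = (0.02587500, 0.05814286, -0.07693750)
ω₀×(Iω₀) = (0.0286, -0.0728, 0.0462)
τ = I·(Δω/dt) + ω₀×(Iω₀) = (0.0700, 0.0900, -0.2000)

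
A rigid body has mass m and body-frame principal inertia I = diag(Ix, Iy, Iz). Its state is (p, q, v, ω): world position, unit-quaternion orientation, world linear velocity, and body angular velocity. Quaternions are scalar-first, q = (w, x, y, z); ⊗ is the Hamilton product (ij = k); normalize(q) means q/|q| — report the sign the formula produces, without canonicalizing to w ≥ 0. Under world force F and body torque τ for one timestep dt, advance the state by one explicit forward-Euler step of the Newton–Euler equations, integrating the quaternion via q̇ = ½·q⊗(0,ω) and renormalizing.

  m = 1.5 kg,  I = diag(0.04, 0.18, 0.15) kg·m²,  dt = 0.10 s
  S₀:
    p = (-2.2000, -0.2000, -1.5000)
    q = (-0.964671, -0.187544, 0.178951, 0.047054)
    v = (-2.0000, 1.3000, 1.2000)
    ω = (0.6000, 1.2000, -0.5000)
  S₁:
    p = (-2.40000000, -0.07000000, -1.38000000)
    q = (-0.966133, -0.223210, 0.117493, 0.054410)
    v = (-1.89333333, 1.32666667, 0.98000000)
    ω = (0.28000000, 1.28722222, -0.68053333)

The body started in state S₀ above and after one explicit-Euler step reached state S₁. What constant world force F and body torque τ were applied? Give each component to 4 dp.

velocity change Δv = (0.10666667, 0.02666667, -0.22000000)
applied force F = (1.6000, 0.4000, -3.3000)
rate change Δω = (-0.32000000, 0.08722222, -0.18053333)
precession coupling = (0.0180, 0.0330, 0.1008)
τ = I·(Δω/dt) + ω₀×(Iω₀) = (-0.1100, 0.1900, -0.1700)

F = (1.6000, 0.4000, -3.3000)
τ = (-0.1100, 0.1900, -0.1700)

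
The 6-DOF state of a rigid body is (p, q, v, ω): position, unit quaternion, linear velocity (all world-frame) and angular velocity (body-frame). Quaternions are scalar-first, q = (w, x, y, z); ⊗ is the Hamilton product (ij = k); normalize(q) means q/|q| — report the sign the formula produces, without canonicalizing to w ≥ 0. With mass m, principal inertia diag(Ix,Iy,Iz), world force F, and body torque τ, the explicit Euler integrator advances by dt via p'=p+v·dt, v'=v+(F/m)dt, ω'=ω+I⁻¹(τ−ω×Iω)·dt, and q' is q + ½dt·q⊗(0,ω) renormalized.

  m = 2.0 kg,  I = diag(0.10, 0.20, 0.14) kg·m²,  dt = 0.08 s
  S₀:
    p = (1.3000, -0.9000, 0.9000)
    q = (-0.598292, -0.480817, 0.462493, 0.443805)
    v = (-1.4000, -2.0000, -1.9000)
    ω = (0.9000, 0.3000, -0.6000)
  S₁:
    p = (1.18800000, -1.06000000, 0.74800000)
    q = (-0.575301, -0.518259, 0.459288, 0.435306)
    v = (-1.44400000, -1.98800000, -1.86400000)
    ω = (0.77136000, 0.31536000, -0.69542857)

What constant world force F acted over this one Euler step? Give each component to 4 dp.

Δv = v₁−v₀ = (-0.04400000, 0.01200000, 0.03600000)
m·(v₁−v₀)/dt = (-1.1000, 0.3000, 0.9000)

F = (-1.1000, 0.3000, 0.9000)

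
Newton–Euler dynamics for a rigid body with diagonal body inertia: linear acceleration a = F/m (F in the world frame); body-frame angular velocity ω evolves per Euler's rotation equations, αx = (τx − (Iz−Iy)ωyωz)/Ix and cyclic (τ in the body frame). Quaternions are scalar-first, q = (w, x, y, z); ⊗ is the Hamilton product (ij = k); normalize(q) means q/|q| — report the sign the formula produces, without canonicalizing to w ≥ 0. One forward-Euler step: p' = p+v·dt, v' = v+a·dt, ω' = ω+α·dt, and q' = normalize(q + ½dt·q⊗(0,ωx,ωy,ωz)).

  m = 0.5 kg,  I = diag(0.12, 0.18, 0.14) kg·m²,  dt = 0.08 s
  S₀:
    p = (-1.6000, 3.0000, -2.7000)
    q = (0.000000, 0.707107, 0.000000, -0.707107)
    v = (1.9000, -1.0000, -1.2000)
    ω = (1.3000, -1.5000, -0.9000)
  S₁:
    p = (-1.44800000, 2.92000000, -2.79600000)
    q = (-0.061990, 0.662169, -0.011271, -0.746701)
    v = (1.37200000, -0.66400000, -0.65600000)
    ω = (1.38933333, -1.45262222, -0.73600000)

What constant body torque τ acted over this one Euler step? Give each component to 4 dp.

ω₁ − ω₀ = (0.08933333, 0.04737778, 0.16400000)
applied torque τ = (0.0800, 0.1300, 0.1700)

τ = (0.0800, 0.1300, 0.1700)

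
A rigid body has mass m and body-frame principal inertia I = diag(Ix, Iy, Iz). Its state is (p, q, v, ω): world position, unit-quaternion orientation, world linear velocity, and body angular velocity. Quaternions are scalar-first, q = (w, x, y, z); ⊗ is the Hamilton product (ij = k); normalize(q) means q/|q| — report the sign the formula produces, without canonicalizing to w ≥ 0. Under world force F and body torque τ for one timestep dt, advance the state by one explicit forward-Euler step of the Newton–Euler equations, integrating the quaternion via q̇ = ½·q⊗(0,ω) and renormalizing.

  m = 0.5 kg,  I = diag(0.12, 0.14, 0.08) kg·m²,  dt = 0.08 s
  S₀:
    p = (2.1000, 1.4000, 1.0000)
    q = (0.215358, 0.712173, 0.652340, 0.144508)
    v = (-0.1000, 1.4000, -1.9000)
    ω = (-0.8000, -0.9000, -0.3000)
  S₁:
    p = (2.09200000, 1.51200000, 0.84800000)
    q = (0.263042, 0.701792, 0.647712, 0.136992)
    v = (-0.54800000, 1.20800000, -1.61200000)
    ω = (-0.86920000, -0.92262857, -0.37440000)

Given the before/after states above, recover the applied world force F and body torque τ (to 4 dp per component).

F = (-2.8000, -1.2000, 1.8000)
τ = (-0.1200, -0.0300, -0.0600)

velocity change Δv = (-0.44800000, -0.19200000, 0.28800000)
m·(v₁−v₀)/dt = (-2.8000, -1.2000, 1.8000)
rate change Δω = (-0.06920000, -0.02262857, -0.07440000)
gyro term ω₀×Iω₀ = (-0.0162, 0.0096, 0.0144)
τ = I·(Δω/dt) + ω₀×(Iω₀) = (-0.1200, -0.0300, -0.0600)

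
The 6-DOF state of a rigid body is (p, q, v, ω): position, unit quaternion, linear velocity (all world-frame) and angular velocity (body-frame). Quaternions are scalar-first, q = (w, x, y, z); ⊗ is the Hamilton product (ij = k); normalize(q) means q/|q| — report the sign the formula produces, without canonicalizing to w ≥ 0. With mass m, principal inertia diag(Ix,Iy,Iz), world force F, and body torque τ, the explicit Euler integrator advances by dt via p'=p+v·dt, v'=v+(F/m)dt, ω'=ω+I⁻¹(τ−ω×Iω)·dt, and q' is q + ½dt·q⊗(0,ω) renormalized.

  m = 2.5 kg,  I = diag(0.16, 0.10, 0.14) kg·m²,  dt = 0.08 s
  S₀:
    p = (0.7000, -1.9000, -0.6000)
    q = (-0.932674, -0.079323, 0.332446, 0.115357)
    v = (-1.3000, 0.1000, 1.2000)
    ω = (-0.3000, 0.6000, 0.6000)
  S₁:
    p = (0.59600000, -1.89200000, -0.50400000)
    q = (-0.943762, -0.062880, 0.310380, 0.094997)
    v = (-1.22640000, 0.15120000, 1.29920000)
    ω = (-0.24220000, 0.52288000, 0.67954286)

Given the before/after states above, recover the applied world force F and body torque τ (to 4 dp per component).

rate change Δω = (0.05780000, -0.07712000, 0.07954286)
applied torque τ = (0.1300, -0.1000, 0.1500)
velocity change Δv = (0.07360000, 0.05120000, 0.09920000)
F = m·Δv/dt = (2.3000, 1.6000, 3.1000)

F = (2.3000, 1.6000, 3.1000)
τ = (0.1300, -0.1000, 0.1500)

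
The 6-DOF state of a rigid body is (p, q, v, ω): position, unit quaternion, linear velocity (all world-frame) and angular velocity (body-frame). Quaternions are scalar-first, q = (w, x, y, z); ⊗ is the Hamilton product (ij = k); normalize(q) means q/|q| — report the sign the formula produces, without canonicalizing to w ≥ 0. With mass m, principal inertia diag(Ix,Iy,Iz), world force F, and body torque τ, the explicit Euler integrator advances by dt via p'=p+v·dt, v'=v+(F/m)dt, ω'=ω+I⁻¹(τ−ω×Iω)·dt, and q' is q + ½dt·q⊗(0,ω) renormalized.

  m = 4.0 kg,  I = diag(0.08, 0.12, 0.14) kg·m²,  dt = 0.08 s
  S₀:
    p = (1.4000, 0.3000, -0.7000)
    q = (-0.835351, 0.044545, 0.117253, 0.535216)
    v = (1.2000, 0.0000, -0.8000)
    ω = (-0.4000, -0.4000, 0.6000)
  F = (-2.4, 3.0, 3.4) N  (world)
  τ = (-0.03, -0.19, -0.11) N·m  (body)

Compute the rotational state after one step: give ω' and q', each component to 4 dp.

ω' = (-0.4252, -0.5363, 0.5335)
q' = (-0.8451, 0.0693, 0.1209, 0.5161)

gyro term ω×Iω = (-0.0048, 0.0144, 0.0064)
(τ − ω×Iω)/I = (-0.3150, -1.7033, -0.8314)
new body rate ω' = (-0.4252, -0.5363, 0.5335)
q⊗(0,ω) = (-0.2564104, 0.6185786, 0.0933270, -0.4721274)
q + ½dt·q⊗(0,ω), renormalized = (-0.8451, 0.0693, 0.1209, 0.5161)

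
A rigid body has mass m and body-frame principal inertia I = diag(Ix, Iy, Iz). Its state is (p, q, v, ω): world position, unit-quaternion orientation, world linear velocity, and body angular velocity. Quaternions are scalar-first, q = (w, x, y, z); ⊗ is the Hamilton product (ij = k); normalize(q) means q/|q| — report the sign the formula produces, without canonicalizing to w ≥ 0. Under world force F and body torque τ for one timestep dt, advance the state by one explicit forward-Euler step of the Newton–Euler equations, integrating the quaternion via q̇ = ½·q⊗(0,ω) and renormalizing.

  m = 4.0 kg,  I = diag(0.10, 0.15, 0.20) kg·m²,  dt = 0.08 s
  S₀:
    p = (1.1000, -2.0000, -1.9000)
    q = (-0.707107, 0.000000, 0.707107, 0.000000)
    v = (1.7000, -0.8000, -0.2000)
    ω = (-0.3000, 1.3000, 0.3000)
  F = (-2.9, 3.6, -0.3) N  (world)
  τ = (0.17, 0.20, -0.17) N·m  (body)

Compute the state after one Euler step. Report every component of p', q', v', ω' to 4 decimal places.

p' = (1.2360, -2.0640, -1.9160)
q' = (-0.7428, 0.0169, 0.6693, 0.0000)
v' = (1.6420, -0.7280, -0.2060)
ω' = (-0.1796, 1.4019, 0.2398)

(τ − ω×Iω)/I = (1.5050, 1.2733, -0.7525)
ω + α·dt = (-0.1796, 1.4019, 0.2398)
Hamilton product q⊗(0,ω) = (-0.9192391, 0.4242642, -0.9192391, 0.0000000)
q' = normalize(q + ½dt·q⊗(0,ω)) = (-0.7428, 0.0169, 0.6693, 0.0000)
a = (-0.7250, 0.9000, -0.0750)
p + v·dt = (1.2360, -2.0640, -1.9160)
new velocity v' = (1.6420, -0.7280, -0.2060)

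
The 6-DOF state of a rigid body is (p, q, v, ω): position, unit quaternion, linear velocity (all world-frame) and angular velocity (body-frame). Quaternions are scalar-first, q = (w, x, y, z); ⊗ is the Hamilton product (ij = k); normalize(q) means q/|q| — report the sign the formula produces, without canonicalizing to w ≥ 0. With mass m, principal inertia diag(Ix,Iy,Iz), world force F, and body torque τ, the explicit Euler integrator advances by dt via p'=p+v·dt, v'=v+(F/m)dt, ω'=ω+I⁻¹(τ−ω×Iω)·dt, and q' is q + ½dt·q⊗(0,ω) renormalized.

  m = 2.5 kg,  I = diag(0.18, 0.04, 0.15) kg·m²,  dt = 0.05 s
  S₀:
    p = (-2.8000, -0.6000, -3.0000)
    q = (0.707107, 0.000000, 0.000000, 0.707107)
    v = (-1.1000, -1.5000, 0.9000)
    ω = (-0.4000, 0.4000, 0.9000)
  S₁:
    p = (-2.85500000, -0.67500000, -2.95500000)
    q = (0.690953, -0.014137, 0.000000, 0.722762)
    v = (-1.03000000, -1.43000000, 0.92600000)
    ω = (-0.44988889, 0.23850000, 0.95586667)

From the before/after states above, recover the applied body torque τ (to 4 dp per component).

τ = (-0.1400, -0.1400, 0.1900)

rate change Δω = (-0.04988889, -0.16150000, 0.05586667)
ω₀×(Iω₀) = (0.0396, -0.0108, 0.0224)
τ = I·(Δω/dt) + ω₀×(Iω₀) = (-0.1400, -0.1400, 0.1900)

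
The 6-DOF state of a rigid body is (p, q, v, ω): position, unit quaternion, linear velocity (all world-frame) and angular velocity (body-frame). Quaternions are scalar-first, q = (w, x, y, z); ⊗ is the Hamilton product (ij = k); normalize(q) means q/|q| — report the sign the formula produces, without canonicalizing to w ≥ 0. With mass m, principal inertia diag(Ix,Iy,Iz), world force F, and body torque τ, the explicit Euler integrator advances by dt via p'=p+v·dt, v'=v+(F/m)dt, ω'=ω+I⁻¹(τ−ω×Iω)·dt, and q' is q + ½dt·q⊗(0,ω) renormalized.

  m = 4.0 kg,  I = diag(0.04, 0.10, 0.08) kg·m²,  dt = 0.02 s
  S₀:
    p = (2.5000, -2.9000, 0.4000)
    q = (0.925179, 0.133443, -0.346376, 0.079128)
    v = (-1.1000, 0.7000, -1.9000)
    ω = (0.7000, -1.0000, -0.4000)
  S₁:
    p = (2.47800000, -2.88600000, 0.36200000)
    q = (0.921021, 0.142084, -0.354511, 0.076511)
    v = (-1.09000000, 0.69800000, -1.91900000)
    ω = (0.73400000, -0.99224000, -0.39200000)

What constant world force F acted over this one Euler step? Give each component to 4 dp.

Δv = v₁−v₀ = (0.01000000, -0.00200000, -0.01900000)
F = m·Δv/dt = (2.0000, -0.4000, -3.8000)

F = (2.0000, -0.4000, -3.8000)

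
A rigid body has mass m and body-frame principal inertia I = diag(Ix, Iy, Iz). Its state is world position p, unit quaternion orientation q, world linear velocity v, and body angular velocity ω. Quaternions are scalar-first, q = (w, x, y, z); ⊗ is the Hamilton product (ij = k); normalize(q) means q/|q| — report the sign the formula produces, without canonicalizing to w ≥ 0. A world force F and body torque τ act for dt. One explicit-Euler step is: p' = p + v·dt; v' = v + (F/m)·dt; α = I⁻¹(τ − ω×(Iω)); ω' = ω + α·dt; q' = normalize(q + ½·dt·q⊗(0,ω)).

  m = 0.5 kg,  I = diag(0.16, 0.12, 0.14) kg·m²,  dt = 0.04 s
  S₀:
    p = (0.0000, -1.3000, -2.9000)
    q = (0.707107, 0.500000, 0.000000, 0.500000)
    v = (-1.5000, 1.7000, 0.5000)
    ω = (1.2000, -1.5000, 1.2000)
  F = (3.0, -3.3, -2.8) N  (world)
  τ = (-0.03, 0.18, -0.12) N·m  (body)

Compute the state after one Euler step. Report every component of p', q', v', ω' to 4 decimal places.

linear accel F/m = (6.0000, -6.6000, -5.6000)
new position p' = (-0.0600, -1.2320, -2.8800)
v + (F/m)dt = (-1.2600, 1.4360, 0.2760)
(τ − ω×Iω)/I = (0.0375, 1.2600, -1.3714)
ω' = ω + α·dt = (1.2015, -1.4496, 1.1451)
Hamilton product q⊗(0,ω) = (-1.2000000, 1.5985284, -1.0606605, 0.0985284)
q + ½dt·q⊗(0,ω), renormalized = (0.6824, 0.5314, -0.0212, 0.5015)

p' = (-0.0600, -1.2320, -2.8800)
q' = (0.6824, 0.5314, -0.0212, 0.5015)
v' = (-1.2600, 1.4360, 0.2760)
ω' = (1.2015, -1.4496, 1.1451)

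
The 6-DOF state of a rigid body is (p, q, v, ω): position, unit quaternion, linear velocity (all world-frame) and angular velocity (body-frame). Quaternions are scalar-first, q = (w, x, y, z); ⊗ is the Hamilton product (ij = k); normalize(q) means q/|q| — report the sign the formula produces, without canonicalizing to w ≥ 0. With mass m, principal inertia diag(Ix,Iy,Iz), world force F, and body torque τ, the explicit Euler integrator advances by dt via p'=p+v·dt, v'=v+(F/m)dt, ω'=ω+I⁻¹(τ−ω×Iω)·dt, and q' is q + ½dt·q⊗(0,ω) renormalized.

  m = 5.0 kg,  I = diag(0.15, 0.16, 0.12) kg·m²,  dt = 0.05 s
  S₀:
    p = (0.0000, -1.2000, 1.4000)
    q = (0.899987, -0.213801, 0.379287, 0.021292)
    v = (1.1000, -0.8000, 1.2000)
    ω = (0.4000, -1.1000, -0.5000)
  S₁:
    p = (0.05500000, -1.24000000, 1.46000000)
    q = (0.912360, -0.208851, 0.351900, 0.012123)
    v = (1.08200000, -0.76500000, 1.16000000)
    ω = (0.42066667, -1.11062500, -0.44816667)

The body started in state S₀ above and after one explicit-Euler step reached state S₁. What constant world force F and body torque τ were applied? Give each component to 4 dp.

F = (-1.8000, 3.5000, -4.0000)
τ = (0.0400, -0.0400, 0.1200)

velocity change Δv = (-0.01800000, 0.03500000, -0.04000000)
F = m·Δv/dt = (-1.8000, 3.5000, -4.0000)
Δω = ω₁−ω₀ = (0.02066667, -0.01062500, 0.05183333)
applied torque τ = (0.0400, -0.0400, 0.1200)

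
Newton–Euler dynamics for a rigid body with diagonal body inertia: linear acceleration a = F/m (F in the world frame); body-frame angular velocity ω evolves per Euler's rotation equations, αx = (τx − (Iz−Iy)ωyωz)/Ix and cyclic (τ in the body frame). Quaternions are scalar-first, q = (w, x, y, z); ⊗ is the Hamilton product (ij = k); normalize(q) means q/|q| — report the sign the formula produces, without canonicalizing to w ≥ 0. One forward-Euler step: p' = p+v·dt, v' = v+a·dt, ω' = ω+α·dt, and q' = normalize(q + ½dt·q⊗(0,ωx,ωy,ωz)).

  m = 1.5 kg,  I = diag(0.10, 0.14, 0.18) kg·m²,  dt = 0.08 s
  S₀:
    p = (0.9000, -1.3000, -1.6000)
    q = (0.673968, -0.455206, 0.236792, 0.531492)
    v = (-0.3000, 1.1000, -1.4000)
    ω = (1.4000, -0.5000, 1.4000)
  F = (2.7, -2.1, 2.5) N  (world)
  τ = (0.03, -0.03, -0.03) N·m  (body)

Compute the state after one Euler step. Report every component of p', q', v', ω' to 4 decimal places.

p' = (0.8760, -1.2120, -1.7120)
q' = (0.6722, -0.3923, 0.2776, 0.5632)
v' = (-0.1560, 0.9880, -1.2667)
ω' = (1.4464, -0.4275, 1.3991)

a = (1.8000, -1.4000, 1.6667)
p' = p + v·dt = (0.8760, -1.2120, -1.7120)
v + (F/m)dt = (-0.1560, 0.9880, -1.2667)
gyro term ω×Iω = (-0.0280, -0.1568, -0.0280)
angular accel α = (0.5800, 0.9057, -0.0111)
ω' = ω + α·dt = (1.4464, -0.4275, 1.3991)
2q̇ = q⊗(0,ω) = (0.0115956, 1.5408100, 1.0443932, 0.8396494)
q' = normalize(q + ½dt·q⊗(0,ω)) = (0.6722, -0.3923, 0.2776, 0.5632)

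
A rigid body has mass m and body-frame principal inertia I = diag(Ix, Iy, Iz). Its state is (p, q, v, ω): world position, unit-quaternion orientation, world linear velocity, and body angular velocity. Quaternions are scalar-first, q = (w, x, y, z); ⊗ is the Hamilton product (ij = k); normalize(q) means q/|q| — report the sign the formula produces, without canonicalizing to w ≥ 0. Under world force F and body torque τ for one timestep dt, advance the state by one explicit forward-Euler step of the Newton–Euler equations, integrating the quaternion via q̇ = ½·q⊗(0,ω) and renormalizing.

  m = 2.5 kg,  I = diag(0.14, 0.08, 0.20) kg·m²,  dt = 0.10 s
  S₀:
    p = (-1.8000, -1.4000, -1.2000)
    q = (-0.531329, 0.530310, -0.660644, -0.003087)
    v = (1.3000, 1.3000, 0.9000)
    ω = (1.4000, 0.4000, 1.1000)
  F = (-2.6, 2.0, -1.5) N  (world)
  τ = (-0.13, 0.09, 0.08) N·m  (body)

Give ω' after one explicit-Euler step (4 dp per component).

angular accel α = (-1.3057, 2.2800, 0.5680)
ω + α·dt = (1.2694, 0.6280, 1.1568)

ω' = (1.2694, 0.6280, 1.1568)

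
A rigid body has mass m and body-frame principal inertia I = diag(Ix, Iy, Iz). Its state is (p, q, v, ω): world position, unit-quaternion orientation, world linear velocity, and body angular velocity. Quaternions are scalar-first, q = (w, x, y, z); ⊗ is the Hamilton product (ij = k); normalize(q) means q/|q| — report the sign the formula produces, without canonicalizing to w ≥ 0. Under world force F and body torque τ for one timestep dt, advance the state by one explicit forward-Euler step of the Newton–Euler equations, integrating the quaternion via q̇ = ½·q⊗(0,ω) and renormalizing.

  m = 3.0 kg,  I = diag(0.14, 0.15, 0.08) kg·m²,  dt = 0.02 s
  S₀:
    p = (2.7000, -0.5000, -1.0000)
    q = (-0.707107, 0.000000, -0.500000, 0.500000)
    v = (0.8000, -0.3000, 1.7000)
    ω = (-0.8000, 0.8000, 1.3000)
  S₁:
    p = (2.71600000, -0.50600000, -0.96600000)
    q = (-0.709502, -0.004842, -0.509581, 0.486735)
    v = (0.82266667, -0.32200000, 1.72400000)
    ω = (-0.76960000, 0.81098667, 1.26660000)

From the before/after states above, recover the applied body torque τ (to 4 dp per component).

τ = (0.1400, 0.0200, -0.1400)

Δω = ω₁−ω₀ = (0.03040000, 0.01098667, -0.03340000)
precession coupling = (-0.0728, -0.0624, -0.0064)
I·α + gyro = (0.1400, 0.0200, -0.1400)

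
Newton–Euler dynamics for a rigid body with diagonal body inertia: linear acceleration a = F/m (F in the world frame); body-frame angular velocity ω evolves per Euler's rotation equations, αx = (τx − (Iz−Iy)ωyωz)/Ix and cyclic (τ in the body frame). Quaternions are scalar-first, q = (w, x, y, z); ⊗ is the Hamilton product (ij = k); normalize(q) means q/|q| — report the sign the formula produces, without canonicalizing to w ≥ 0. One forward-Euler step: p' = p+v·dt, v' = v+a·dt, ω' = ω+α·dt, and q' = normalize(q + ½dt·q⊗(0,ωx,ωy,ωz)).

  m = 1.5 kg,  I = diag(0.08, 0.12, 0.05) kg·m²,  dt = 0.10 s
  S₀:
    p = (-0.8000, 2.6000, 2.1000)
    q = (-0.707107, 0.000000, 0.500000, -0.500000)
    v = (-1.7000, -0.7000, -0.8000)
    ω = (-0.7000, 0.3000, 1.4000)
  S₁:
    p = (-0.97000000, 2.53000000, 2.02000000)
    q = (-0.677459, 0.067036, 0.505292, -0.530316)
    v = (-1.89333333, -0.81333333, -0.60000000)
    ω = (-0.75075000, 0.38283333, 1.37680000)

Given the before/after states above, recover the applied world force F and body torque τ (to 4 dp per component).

v₁ − v₀ = (-0.19333333, -0.11333333, 0.20000000)
F = m·Δv/dt = (-2.9000, -1.7000, 3.0000)
Δω = ω₁−ω₀ = (-0.05075000, 0.08283333, -0.02320000)
gyro term ω₀×Iω₀ = (-0.0294, -0.0294, -0.0084)
applied torque τ = (-0.0700, 0.0700, -0.0200)

F = (-2.9000, -1.7000, 3.0000)
τ = (-0.0700, 0.0700, -0.0200)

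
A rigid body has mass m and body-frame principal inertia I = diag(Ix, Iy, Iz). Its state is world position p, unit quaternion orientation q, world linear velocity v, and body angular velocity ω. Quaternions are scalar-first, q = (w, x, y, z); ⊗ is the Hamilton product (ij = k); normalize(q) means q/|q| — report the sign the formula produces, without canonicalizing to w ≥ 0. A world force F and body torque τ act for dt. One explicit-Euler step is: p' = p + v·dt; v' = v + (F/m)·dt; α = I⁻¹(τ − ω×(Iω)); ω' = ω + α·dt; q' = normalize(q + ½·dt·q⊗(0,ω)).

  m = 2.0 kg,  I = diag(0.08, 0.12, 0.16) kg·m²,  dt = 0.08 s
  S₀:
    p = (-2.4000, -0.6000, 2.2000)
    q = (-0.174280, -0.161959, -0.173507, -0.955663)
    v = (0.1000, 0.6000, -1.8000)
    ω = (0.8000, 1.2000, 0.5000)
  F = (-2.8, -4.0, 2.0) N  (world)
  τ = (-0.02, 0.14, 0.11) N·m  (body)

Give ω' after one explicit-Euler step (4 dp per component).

α = I⁻¹(τ − ω×Iω) = (-0.5500, 1.4333, 0.4475)
ω' = ω + α·dt = (0.7560, 1.3147, 0.5358)

ω' = (0.7560, 1.3147, 0.5358)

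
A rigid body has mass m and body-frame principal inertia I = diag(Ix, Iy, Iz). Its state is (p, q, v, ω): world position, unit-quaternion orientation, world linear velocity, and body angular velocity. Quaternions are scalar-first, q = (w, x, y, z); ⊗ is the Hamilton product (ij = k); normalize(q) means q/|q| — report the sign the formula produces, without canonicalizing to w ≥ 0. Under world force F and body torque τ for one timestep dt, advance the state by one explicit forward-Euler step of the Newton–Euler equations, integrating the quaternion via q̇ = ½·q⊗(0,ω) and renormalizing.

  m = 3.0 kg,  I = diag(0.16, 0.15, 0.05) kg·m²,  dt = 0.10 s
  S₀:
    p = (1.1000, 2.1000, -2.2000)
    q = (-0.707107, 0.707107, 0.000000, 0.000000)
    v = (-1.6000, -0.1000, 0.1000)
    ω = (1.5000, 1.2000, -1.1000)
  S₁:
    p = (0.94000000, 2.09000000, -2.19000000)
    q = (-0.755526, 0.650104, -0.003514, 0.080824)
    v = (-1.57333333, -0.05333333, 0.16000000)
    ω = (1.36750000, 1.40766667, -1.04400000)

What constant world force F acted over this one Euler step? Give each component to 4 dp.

v₁ − v₀ = (0.02666667, 0.04666667, 0.06000000)
applied force F = (0.8000, 1.4000, 1.8000)

F = (0.8000, 1.4000, 1.8000)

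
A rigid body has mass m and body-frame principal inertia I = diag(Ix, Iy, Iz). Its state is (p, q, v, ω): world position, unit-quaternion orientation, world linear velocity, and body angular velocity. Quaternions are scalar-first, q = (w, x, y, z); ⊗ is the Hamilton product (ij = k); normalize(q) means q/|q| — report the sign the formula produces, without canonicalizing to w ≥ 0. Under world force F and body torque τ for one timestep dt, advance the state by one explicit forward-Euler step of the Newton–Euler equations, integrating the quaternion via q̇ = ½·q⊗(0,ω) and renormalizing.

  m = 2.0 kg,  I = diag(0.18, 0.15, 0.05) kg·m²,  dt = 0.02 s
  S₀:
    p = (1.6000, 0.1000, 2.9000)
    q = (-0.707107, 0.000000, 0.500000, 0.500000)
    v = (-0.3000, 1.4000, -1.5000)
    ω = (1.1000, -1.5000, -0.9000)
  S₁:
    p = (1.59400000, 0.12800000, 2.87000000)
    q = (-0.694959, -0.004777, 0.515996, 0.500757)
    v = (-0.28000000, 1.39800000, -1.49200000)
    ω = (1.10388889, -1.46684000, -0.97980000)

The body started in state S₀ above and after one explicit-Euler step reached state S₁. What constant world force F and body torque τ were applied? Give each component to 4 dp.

rate change Δω = (0.00388889, 0.03316000, -0.07980000)
gyro term ω₀×Iω₀ = (-0.1350, -0.1287, 0.0495)
applied torque τ = (-0.1000, 0.1200, -0.1500)
velocity change Δv = (0.02000000, -0.00200000, 0.00800000)
m·(v₁−v₀)/dt = (2.0000, -0.2000, 0.8000)

F = (2.0000, -0.2000, 0.8000)
τ = (-0.1000, 0.1200, -0.1500)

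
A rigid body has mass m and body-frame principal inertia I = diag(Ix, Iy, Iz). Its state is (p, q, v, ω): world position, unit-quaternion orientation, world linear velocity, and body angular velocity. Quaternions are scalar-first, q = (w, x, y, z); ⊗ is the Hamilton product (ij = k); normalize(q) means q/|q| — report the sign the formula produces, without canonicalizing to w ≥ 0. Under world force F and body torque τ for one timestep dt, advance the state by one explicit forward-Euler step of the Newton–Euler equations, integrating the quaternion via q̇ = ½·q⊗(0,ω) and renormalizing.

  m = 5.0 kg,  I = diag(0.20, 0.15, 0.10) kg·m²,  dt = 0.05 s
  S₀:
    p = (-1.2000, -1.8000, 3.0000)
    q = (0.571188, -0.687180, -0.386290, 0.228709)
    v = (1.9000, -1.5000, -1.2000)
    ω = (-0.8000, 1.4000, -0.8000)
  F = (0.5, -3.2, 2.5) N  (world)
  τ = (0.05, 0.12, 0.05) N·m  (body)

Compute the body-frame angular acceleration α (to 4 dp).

α = (-0.0300, 0.3733, -0.0600)

gyro term ω×Iω = (0.0560, 0.0640, 0.0560)
α = I⁻¹(τ − ω×Iω) = (-0.0300, 0.3733, -0.0600)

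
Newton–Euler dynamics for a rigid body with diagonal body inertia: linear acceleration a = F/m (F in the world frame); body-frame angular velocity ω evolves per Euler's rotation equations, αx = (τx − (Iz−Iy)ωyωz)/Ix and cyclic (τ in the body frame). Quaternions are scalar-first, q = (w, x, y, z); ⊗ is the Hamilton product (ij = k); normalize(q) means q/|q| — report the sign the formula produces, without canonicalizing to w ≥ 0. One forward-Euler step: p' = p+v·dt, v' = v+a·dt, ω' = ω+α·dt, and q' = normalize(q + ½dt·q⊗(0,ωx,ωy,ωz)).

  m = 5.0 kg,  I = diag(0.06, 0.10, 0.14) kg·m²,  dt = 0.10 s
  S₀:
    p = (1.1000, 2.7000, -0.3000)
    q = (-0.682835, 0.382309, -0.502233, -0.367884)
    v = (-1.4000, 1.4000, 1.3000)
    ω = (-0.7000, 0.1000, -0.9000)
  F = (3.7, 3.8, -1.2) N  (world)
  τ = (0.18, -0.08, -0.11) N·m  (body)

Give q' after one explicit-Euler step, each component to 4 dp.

q⊗(0,ω) = (-0.0132560, 0.9667826, 0.5333134, 0.3012193)
q' = normalize(q + ½dt·q⊗(0,ω)) = (-0.6824, 0.4299, -0.4748, -0.3522)

q' = (-0.6824, 0.4299, -0.4748, -0.3522)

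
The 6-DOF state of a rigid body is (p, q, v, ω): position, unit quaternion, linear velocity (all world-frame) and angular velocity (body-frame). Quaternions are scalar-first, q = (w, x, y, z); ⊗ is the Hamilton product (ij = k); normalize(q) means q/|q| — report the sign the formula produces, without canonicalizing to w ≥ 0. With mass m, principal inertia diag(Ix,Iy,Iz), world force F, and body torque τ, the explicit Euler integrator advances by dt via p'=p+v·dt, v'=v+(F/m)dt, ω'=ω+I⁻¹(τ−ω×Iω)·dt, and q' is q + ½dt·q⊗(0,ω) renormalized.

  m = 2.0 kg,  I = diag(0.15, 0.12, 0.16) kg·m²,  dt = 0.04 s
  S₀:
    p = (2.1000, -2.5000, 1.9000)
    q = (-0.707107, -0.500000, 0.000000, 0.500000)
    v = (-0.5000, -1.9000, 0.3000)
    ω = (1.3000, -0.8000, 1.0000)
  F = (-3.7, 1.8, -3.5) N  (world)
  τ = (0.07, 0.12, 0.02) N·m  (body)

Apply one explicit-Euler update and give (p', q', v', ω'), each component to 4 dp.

a = F/m = (-1.8500, 0.9000, -1.7500)
p + v·dt = (2.0800, -2.5760, 1.9120)
v + (F/m)dt = (-0.5740, -1.8640, 0.2300)
gyro term ω×Iω = (-0.0320, -0.0130, 0.0312)
(τ − ω×Iω)/I = (0.6800, 1.1083, -0.0700)
new body rate ω' = (1.3272, -0.7557, 0.9972)
2q̇ = q⊗(0,ω) = (0.1500000, -0.5192391, 1.7156856, -0.3071070)
q' = normalize(q + ½dt·q⊗(0,ω)) = (-0.7036, -0.5100, 0.0343, 0.4935)

p' = (2.0800, -2.5760, 1.9120)
q' = (-0.7036, -0.5100, 0.0343, 0.4935)
v' = (-0.5740, -1.8640, 0.2300)
ω' = (1.3272, -0.7557, 0.9972)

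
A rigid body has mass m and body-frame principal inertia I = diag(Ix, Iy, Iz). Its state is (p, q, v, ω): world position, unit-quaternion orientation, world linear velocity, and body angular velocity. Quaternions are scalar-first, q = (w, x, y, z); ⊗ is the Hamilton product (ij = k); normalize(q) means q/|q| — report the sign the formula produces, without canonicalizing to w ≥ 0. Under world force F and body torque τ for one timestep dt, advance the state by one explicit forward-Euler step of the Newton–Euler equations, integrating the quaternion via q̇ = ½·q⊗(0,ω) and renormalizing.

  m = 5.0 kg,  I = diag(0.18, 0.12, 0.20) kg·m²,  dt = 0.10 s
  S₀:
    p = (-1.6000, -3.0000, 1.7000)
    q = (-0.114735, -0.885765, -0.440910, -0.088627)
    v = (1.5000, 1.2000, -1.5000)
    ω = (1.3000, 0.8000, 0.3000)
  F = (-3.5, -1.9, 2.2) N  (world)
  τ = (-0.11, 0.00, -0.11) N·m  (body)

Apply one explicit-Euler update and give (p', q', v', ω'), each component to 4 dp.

gyro term ω×Iω = (0.0192, -0.0078, -0.0624)
(τ − ω×Iω)/I = (-0.7178, 0.0650, -0.2380)
new body rate ω' = (1.2282, 0.8065, 0.2762)
q⊗(0,ω) = (1.5308106, -0.2105269, 0.0587264, -0.1698495)
q' = normalize(q + ½dt·q⊗(0,ω)) = (-0.0381, -0.8936, -0.4367, -0.0968)
linear accel F/m = (-0.7000, -0.3800, 0.4400)
p + v·dt = (-1.4500, -2.8800, 1.5500)
new velocity v' = (1.4300, 1.1620, -1.4560)

p' = (-1.4500, -2.8800, 1.5500)
q' = (-0.0381, -0.8936, -0.4367, -0.0968)
v' = (1.4300, 1.1620, -1.4560)
ω' = (1.2282, 0.8065, 0.2762)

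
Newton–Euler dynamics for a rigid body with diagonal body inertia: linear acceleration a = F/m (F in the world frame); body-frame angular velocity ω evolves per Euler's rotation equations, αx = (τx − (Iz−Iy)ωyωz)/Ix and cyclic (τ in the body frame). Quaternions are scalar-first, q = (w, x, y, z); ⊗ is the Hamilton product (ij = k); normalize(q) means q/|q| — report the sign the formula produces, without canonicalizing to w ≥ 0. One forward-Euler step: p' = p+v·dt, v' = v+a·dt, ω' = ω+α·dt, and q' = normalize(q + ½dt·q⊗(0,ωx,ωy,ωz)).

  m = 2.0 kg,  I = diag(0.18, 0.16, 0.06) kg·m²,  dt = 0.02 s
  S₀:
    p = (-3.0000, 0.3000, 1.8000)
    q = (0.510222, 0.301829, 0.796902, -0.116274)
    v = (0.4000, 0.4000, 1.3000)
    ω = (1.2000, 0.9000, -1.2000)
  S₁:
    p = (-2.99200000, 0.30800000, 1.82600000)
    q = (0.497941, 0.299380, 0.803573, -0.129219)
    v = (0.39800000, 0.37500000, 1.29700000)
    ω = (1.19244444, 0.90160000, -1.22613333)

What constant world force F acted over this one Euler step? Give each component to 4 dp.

velocity change Δv = (-0.00200000, -0.02500000, -0.00300000)
m·(v₁−v₀)/dt = (-0.2000, -2.5000, -0.3000)

F = (-0.2000, -2.5000, -0.3000)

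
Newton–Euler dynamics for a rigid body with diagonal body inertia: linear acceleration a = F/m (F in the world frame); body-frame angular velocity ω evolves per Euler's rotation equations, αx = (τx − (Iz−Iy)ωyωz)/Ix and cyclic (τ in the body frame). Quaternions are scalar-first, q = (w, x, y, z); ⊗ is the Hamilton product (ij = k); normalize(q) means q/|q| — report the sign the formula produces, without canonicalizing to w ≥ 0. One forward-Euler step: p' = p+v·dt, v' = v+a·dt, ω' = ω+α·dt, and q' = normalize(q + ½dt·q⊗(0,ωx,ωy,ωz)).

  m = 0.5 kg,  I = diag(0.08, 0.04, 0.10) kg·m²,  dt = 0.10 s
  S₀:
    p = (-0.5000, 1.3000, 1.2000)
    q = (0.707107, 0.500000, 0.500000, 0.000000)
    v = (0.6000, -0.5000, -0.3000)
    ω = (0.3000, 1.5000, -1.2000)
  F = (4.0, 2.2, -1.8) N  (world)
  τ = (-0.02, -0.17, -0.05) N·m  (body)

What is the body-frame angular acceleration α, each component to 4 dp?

α = (1.1000, -4.4300, -0.3200)

gyro term ω×Iω = (-0.1080, 0.0072, -0.0180)
angular accel α = (1.1000, -4.4300, -0.3200)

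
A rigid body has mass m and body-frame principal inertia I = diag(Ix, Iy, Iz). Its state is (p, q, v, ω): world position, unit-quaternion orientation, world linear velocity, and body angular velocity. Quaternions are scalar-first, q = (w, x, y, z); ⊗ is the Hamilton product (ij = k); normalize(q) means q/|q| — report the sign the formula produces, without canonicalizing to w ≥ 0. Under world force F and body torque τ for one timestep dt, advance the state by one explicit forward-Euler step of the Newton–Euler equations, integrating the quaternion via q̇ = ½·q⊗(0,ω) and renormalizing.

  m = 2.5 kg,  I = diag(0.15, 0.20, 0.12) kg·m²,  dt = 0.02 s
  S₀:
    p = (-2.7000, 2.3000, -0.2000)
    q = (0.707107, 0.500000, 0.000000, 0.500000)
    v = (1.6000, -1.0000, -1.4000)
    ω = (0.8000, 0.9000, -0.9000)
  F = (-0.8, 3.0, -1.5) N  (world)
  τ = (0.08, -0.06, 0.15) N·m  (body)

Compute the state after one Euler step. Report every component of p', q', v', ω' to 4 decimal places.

p' = (-2.6680, 2.2800, -0.2280)
q' = (0.7075, 0.5011, 0.0149, 0.4981)
v' = (1.5936, -0.9760, -1.4120)
ω' = (0.8020, 0.8962, -0.8810)

a = F/m = (-0.3200, 1.2000, -0.6000)
p' = p + v·dt = (-2.6680, 2.2800, -0.2280)
new velocity v' = (1.5936, -0.9760, -1.4120)
ω×(Iω) gyroscopic = (0.0648, -0.0216, 0.0360)
α = I⁻¹(τ − ω×Iω) = (0.1013, -0.1920, 0.9500)
new body rate ω' = (0.8020, 0.8962, -0.8810)
q⊗(0,ω) = (0.0500000, 0.1156856, 1.4863963, -0.1863963)
q + ½dt·q⊗(0,ω), renormalized = (0.7075, 0.5011, 0.0149, 0.4981)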